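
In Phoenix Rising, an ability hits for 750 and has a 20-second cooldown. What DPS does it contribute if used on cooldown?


DPS = damage / cooldown
= 750 / 20
= 37.50

37.50 DPS


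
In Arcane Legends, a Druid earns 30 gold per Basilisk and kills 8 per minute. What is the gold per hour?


Gold per minute = 30 * 8 = 240
Gold per hour = 240 * 60 = 14400

14400 gold/hour


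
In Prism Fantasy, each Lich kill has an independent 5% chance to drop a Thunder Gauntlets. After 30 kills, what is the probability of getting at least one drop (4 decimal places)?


P(at least one) = 1 - P(none) = 1 - (1-p)^n
p = 5/100 = 0.05
1 - p = 0.95
(1 - p)^30 = 0.95^30 = 0.214639
P(at least one) = 1 - 0.214639 = 0.7854

0.7854


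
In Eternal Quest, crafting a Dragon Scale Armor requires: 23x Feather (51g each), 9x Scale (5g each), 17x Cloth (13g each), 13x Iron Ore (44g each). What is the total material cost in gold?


Cost breakdown:
  Feather: 23 * 51 = 1173
  Scale: 9 * 5 = 45
  Cloth: 17 * 13 = 221
  Iron Ore: 13 * 44 = 572
Total = 1173 + 45 + 221 + 572 = 2011

2011 gold


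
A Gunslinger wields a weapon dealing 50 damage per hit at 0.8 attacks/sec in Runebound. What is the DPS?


DPS = damage * attack_speed
= 50 * 0.8
= 40.0

40.0 DPS


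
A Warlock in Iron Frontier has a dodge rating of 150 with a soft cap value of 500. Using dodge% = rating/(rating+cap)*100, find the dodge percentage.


dodge% = 150 / (150 + 500) * 100
= 150 / 650 * 100
= 0.230769 * 100
= 23.08%

23.08%


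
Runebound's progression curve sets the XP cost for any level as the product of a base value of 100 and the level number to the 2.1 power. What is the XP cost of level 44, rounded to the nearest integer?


XP = 100 * level^2.1
Substitute level = 44:
XP = 100 * 44^2.1
= 100 * 2826.5106
= 282651

282651 XP


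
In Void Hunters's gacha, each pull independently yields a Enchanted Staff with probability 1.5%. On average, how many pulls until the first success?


Expected pulls for a geometric distribution = 1/p = 100 / rate%
= 100 / 1.5
= 66.67

66.67 pulls


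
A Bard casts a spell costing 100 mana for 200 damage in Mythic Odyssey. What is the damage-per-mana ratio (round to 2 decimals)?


Efficiency = damage / mana
= 200 / 100
= 2.00

2.00 dmg/mana


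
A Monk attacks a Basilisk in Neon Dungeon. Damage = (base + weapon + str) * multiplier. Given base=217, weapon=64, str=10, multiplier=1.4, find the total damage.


Sum base + weapon + str = 217 + 64 + 10 = 291
Multiply by 1.4:
291 * 1.4 = 407.4

407.4 damage


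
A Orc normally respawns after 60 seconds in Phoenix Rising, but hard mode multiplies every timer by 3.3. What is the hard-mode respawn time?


Respawn time = base * multiplier
= 60 * 3.3
= 198.0 seconds

198.0 seconds


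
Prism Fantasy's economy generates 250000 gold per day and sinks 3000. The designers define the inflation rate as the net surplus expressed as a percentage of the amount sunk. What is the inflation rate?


Net gold = 250000 - 3000 = 247000
Inflation rate = net / sunk * 100 = 247000 / 3000 * 100
= 82.333333 * 100
= 8233.33%

8233.33%


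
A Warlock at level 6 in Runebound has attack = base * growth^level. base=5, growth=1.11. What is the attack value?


value = base * growth^level
= 5 * 1.11^6
= 5 * 1.870415
= 9.35

9.35 attack


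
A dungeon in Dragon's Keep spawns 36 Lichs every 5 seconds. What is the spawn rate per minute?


Spawns per minute = count * (60 / interval)
= 36 * (60 / 5)
= 36 * 12.0
= 432.0

432.0 per minute


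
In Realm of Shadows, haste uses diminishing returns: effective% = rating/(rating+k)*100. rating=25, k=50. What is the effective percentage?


effective% = rating / (rating + k) * 100
= 25 / (25 + 50) * 100
= 25 / 75 * 100
= 0.333333 * 100
= 33.33%

33.33%


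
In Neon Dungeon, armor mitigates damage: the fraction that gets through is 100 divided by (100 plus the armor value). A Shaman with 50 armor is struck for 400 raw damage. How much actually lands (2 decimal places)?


actual = 400 * 100 / (100 + 50)
= 400 * 100 / 150
= 40000 / 150
= 266.67

266.67 damage


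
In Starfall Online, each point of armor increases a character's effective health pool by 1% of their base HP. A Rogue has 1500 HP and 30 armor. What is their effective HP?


EHP = 1500 * (1 + 30/100)
= 1500 * (1 + 0.3)
= 1500 * 1.3
= 1950.0

1950.0 EHP


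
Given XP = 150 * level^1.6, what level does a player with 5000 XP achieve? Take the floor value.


XP = 150 * level^1.6, so level = (XP / 150)^(1/1.6)
= (5000 / 150)^(1/1.6)
= 33.3333^0.625
= 8.9495
Floor: level = 8

level 8


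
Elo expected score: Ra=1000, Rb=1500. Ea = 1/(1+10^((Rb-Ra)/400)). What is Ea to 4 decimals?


Elo expected score: Ea = 1/(1 + 10^((Rb-Ra)/400))
Rb - Ra = 1500 - 1000 = 500
(Rb-Ra)/400 = 500/400 = 1.25
10^1.25 = 17.782794
Ea = 1/(1 + 17.782794) = 1/18.782794 = 0.0532

0.0532


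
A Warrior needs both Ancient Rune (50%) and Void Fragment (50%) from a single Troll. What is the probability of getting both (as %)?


For independent events, P(both) = P(A) * P(B)
= 50% * 50%
= 2500 / 100 %
= 25.0%

25.0%


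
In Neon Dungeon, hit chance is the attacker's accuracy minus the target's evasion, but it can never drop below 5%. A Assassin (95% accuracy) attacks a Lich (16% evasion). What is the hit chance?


accuracy - evasion = 95 - 16 = 79
Apply floor: max(79, 5) = 79
Hit chance = 79%

79%


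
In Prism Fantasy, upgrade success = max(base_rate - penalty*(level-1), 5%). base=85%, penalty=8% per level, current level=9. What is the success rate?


raw_rate = 85 - 8 * (9 - 1)
= 85 - 8 * 8
= 85 - 64
= 21
Apply floor: max(21, 5) = 21%

21%


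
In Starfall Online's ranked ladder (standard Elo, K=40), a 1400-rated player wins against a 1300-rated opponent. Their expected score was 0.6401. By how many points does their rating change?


Elo update: delta = K * (S - Ea), where S = 1 (wins)
S - Ea = 1 - 0.6401 = 0.3599
Rating change = 40 * 0.3599
= 14.40

14.40 rating points


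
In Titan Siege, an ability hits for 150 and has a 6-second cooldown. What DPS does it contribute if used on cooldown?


DPS = damage / cooldown
= 150 / 6
= 25.00

25.00 DPS


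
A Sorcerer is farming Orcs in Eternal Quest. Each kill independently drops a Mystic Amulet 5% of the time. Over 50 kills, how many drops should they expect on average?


Expected drops = kills * (drop_rate / 100)
= 50 * (5 / 100)
= 50 * 0.05
= 2.5

2.5 drops


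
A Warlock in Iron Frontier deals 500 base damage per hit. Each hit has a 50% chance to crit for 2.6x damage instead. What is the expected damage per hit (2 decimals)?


E[dmg] = base * (1 + crit_chance * (crit_mult - 1))
cc as decimal = 50/100 = 0.5
cm - 1 = 2.6 - 1 = 1.6
Bonus factor = 0.5 * 1.6 = 0.8
Total multiplier = 1 + 0.8 = 1.8
Expected damage = 500 * 1.8 = 900.00

900.00 damage


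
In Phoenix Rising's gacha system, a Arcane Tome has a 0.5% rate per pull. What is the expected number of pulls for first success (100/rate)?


Expected pulls for a geometric distribution = 1/p = 100 / rate%
= 100 / 0.5
= 200.0

200.0 pulls


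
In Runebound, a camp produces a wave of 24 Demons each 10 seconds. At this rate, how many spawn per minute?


Spawns per minute = count * (60 / interval)
= 24 * (60 / 10)
= 24 * 6.0
= 144.0

144.0 per minute


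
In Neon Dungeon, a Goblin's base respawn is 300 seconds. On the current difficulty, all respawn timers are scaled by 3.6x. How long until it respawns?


Respawn time = base * multiplier
= 300 * 3.6
= 1080.0 seconds

1080.0 seconds


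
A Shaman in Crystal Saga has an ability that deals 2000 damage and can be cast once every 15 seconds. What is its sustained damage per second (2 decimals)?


DPS = damage / cooldown
= 2000 / 15
= 133.33

133.33 DPS


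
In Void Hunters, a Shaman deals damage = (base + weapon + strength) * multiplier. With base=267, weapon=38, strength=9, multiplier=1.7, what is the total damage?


Sum base + weapon + str = 267 + 38 + 9 = 314
Multiply by 1.7:
314 * 1.7 = 533.8

533.8 damage


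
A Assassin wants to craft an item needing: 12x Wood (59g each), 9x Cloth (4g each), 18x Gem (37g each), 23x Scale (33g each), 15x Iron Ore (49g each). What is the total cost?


Cost breakdown:
  Wood: 12 * 59 = 708
  Cloth: 9 * 4 = 36
  Gem: 18 * 37 = 666
  Scale: 23 * 33 = 759
  Iron Ore: 15 * 49 = 735
Total = 708 + 36 + 666 + 759 + 735 = 2904

2904 gold


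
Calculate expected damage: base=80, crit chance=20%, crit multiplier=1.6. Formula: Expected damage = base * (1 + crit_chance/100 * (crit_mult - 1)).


E[dmg] = base * (1 + crit_chance * (crit_mult - 1))
cc as decimal = 20/100 = 0.2
cm - 1 = 1.6 - 1 = 0.6
Bonus factor = 0.2 * 0.6 = 0.12
Total multiplier = 1 + 0.12 = 1.12
Expected damage = 80 * 1.12 = 89.60

89.60 damage


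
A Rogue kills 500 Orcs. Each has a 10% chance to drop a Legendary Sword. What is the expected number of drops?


Expected drops = kills * (drop_rate / 100)
= 500 * (10 / 100)
= 500 * 0.1
= 50.0

50.0 drops


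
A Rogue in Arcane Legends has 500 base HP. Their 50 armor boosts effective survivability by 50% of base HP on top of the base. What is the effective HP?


EHP = 500 * (1 + 50/100)
= 500 * (1 + 0.5)
= 500 * 1.5
= 750.0

750.0 EHP


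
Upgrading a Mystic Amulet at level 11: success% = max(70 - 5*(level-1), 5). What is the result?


raw_rate = 70 - 5 * (11 - 1)
= 70 - 5 * 10
= 70 - 50
= 20
Apply floor: max(20, 5) = 20%

20%


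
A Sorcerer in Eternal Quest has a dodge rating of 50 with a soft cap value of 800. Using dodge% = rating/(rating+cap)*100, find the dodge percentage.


dodge% = 50 / (50 + 800) * 100
= 50 / 850 * 100
= 0.058824 * 100
= 5.88%

5.88%


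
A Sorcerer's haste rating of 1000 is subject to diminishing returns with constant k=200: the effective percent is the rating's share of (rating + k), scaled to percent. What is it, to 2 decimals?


effective% = rating / (rating + k) * 100
= 1000 / (1000 + 200) * 100
= 1000 / 1200 * 100
= 0.833333 * 100
= 83.33%

83.33%


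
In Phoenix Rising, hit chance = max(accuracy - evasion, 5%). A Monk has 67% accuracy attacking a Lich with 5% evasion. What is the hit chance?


accuracy - evasion = 67 - 5 = 62
Apply floor: max(62, 5) = 62
Hit chance = 62%

62%


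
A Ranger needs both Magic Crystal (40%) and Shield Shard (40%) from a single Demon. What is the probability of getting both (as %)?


For independent events, P(both) = P(A) * P(B)
= 40% * 40%
= 1600 / 100 %
= 16.0%

16.0%


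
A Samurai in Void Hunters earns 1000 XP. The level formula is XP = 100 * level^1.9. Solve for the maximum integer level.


XP = 100 * level^1.9, so level = (XP / 100)^(1/1.9)
= (1000 / 100)^(1/1.9)
= 10.0^0.5263
= 3.3598
Floor: level = 3

level 3


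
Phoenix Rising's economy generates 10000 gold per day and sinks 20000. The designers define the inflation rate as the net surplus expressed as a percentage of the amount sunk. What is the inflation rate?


Net gold = 10000 - 20000 = -10000
Inflation rate = net / sunk * 100 = -10000 / 20000 * 100
= -0.5 * 100
= -50.00%

-50.00%


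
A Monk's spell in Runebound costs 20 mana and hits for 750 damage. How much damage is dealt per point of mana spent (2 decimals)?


Efficiency = damage / mana
= 750 / 20
= 37.50

37.50 dmg/mana


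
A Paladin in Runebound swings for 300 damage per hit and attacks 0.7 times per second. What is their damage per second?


DPS = damage * attack_speed
= 300 * 0.7
= 210.0

210.0 DPS


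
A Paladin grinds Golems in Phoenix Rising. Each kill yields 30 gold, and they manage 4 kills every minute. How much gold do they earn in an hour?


Gold per minute = 30 * 4 = 120
Gold per hour = 120 * 60 = 7200

7200 gold/hour


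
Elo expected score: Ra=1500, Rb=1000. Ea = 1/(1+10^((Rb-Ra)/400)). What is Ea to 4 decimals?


Elo expected score: Ea = 1/(1 + 10^((Rb-Ra)/400))
Rb - Ra = 1000 - 1500 = -500
(Rb-Ra)/400 = -500/400 = -1.25
10^-1.25 = 0.056234
Ea = 1/(1 + 0.056234) = 1/1.056234 = 0.9468

0.9468


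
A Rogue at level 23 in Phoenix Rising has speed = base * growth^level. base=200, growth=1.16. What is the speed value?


value = base * growth^level
= 200 * 1.16^23
= 200 * 30.376222
= 6075.24

6075.24 speed


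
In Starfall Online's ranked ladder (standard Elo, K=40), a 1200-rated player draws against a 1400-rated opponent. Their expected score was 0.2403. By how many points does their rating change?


Elo update: delta = K * (S - Ea), where S = 0.5 (draws)
S - Ea = 0.5 - 0.2403 = 0.2597
Rating change = 40 * 0.2597
= 10.39

10.39 rating points


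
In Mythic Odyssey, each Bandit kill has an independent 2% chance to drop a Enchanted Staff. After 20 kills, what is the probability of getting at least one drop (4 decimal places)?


P(at least one) = 1 - P(none) = 1 - (1-p)^n
p = 2/100 = 0.02
1 - p = 0.98
(1 - p)^20 = 0.98^20 = 0.667608
P(at least one) = 1 - 0.667608 = 0.3324

0.3324


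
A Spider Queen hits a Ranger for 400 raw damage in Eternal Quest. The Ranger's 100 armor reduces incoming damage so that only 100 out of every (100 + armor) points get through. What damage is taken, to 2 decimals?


actual = 400 * 100 / (100 + 100)
= 400 * 100 / 200
= 40000 / 200
= 200.00

200.00 damage


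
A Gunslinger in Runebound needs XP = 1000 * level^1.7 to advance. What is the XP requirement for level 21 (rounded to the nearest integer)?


XP = 1000 * level^1.7
Substitute level = 21:
XP = 1000 * 21^1.7
= 1000 * 176.9183
= 176918

176918 XP


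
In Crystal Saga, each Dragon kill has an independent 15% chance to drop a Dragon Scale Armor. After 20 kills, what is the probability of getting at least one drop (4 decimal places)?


P(at least one) = 1 - P(none) = 1 - (1-p)^n
p = 15/100 = 0.15
1 - p = 0.85
(1 - p)^20 = 0.85^20 = 0.038760
P(at least one) = 1 - 0.038760 = 0.9612

0.9612


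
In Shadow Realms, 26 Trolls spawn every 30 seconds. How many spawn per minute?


Spawns per minute = count * (60 / interval)
= 26 * (60 / 30)
= 26 * 2.0
= 52.0

52.0 per minute


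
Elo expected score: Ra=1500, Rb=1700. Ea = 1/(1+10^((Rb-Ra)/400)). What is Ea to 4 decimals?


Elo expected score: Ea = 1/(1 + 10^((Rb-Ra)/400))
Rb - Ra = 1700 - 1500 = 200
(Rb-Ra)/400 = 200/400 = 0.5
10^0.5 = 3.162278
Ea = 1/(1 + 3.162278) = 1/4.162278 = 0.2403

0.2403


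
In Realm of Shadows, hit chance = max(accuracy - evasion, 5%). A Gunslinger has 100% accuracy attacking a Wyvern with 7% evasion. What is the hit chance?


accuracy - evasion = 100 - 7 = 93
Apply floor: max(93, 5) = 93
Hit chance = 93%

93%


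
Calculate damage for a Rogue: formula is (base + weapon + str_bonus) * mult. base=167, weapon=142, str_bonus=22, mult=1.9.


Sum base + weapon + str = 167 + 142 + 22 = 331
Multiply by 1.9:
331 * 1.9 = 628.9

628.9 damage


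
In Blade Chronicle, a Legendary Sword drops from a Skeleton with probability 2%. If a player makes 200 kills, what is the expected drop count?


Expected drops = kills * (drop_rate / 100)
= 200 * (2 / 100)
= 200 * 0.02
= 4.0

4.0 drops


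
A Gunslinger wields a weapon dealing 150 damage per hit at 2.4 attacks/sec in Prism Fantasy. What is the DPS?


DPS = damage * attack_speed
= 150 * 2.4
= 360.0

360.0 DPS


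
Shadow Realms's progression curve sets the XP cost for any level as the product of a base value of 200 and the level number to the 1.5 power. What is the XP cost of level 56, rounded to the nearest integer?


XP = 200 * level^1.5
Substitute level = 56:
XP = 200 * 56^1.5
= 200 * 419.0656
= 83813

83813 XP


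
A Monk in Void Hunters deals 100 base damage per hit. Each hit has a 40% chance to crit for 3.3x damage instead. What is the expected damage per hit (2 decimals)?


E[dmg] = base * (1 + crit_chance * (crit_mult - 1))
cc as decimal = 40/100 = 0.4
cm - 1 = 3.3 - 1 = 2.3
Bonus factor = 0.4 * 2.3 = 0.92
Total multiplier = 1 + 0.92 = 1.92
Expected damage = 100 * 1.92 = 192.00

192.00 damage


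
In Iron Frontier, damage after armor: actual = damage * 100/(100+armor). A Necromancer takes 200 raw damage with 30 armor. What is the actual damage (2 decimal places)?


actual = 200 * 100 / (100 + 30)
= 200 * 100 / 130
= 20000 / 130
= 153.85

153.85 damage


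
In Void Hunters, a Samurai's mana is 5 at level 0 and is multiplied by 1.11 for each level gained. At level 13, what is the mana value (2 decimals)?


value = base * growth^level
= 5 * 1.11^13
= 5 * 3.88328
= 19.42

19.42 mana


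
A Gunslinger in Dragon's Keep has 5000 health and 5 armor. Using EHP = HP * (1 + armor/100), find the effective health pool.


EHP = 5000 * (1 + 5/100)
= 5000 * (1 + 0.05)
= 5000 * 1.05
= 5250.0

5250.0 EHP


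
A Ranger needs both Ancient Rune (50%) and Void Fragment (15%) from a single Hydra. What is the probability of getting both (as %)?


For independent events, P(both) = P(A) * P(B)
= 50% * 15%
= 750 / 100 %
= 7.5%

7.5%


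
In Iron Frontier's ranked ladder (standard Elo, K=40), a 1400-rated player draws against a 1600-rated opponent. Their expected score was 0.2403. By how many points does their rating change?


Elo update: delta = K * (S - Ea), where S = 0.5 (draws)
S - Ea = 0.5 - 0.2403 = 0.2597
Rating change = 40 * 0.2597
= 10.39

10.39 rating points


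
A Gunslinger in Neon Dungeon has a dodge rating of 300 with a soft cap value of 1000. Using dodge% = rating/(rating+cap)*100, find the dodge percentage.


dodge% = 300 / (300 + 1000) * 100
= 300 / 1300 * 100
= 0.230769 * 100
= 23.08%

23.08%


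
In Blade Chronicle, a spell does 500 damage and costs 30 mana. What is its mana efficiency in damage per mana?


Efficiency = damage / mana
= 500 / 30
= 16.67

16.67 dmg/mana


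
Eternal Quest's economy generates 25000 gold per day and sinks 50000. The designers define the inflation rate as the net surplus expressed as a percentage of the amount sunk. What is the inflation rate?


Net gold = 25000 - 50000 = -25000
Inflation rate = net / sunk * 100 = -25000 / 50000 * 100
= -0.5 * 100
= -50.00%

-50.00%


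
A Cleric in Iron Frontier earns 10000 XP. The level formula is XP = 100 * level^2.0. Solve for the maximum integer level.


XP = 100 * level^2.0, so level = (XP / 100)^(1/2.0)
= (10000 / 100)^(1/2.0)
= 100.0^0.5
= 10.0
Floor: level = 10

level 10


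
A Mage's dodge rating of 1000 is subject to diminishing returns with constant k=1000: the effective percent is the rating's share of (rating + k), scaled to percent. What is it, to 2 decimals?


effective% = rating / (rating + k) * 100
= 1000 / (1000 + 1000) * 100
= 1000 / 2000 * 100
= 0.5 * 100
= 50.00%

50.00%


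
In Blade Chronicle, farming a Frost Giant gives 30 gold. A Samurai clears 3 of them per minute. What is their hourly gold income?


Gold per minute = 30 * 3 = 90
Gold per hour = 90 * 60 = 5400

5400 gold/hour


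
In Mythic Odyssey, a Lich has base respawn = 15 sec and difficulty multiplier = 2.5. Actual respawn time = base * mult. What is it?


Respawn time = base * multiplier
= 15 * 2.5
= 37.5 seconds

37.5 seconds


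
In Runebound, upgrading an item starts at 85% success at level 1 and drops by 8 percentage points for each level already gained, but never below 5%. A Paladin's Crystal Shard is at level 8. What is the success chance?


raw_rate = 85 - 8 * (8 - 1)
= 85 - 8 * 7
= 85 - 56
= 29
Apply floor: max(29, 5) = 29%

29%


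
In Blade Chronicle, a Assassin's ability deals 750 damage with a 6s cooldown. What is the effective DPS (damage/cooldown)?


DPS = damage / cooldown
= 750 / 6
= 125.00

125.00 DPS


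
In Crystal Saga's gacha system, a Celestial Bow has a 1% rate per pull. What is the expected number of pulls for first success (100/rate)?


Expected pulls for a geometric distribution = 1/p = 100 / rate%
= 100 / 1
= 100.0

100.0 pulls


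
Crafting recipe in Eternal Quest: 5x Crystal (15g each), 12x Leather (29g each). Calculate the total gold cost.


Cost breakdown:
  Crystal: 5 * 15 = 75
  Leather: 12 * 29 = 348
Total = 75 + 348 = 423

423 gold


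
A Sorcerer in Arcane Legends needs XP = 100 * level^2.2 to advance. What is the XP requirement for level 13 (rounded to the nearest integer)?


XP = 100 * level^2.2
Substitute level = 13:
XP = 100 * 13^2.2
= 100 * 282.2769
= 28228

28228 XP


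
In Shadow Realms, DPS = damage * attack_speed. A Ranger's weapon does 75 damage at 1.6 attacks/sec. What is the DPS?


DPS = damage * attack_speed
= 75 * 1.6
= 120.0

120.0 DPS


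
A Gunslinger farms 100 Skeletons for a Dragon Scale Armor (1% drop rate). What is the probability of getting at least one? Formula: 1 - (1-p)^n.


P(at least one) = 1 - P(none) = 1 - (1-p)^n
p = 1/100 = 0.01
1 - p = 0.99
(1 - p)^100 = 0.99^100 = 0.366032
P(at least one) = 1 - 0.366032 = 0.6340

0.6340


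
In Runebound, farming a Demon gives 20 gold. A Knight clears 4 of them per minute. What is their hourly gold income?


Gold per minute = 20 * 4 = 80
Gold per hour = 80 * 60 = 4800

4800 gold/hour


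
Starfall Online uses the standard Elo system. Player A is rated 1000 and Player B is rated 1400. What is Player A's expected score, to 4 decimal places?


Elo expected score: Ea = 1/(1 + 10^((Rb-Ra)/400))
Rb - Ra = 1400 - 1000 = 400
(Rb-Ra)/400 = 400/400 = 1.0
10^1.0 = 10.0
Ea = 1/(1 + 10.0) = 1/11.0 = 0.0909

0.0909


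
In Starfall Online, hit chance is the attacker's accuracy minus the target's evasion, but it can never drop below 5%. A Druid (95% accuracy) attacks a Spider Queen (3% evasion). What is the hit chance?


accuracy - evasion = 95 - 3 = 92
Apply floor: max(92, 5) = 92
Hit chance = 92%

92%


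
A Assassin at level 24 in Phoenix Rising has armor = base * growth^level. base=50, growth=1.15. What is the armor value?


value = base * growth^level
= 50 * 1.15^24
= 50 * 28.625176
= 1431.26

1431.26 armor


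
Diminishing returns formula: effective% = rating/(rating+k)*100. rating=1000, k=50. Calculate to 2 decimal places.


effective% = rating / (rating + k) * 100
= 1000 / (1000 + 50) * 100
= 1000 / 1050 * 100
= 0.952381 * 100
= 95.24%

95.24%


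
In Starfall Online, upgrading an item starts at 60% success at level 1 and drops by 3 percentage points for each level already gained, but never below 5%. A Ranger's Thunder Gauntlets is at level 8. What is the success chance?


raw_rate = 60 - 3 * (8 - 1)
= 60 - 3 * 7
= 60 - 21
= 39
Apply floor: max(39, 5) = 39%

39%


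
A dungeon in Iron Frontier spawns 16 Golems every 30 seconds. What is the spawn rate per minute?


Spawns per minute = count * (60 / interval)
= 16 * (60 / 30)
= 16 * 2.0
= 32.0

32.0 per minute


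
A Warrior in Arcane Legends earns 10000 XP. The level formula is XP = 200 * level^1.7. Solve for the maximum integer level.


XP = 200 * level^1.7, so level = (XP / 200)^(1/1.7)
= (10000 / 200)^(1/1.7)
= 50.0^0.5882
= 9.9861
Floor: level = 9

level 9


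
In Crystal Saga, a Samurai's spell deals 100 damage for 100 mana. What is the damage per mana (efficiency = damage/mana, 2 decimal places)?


Efficiency = damage / mana
= 100 / 100
= 1.00

1.00 dmg/mana


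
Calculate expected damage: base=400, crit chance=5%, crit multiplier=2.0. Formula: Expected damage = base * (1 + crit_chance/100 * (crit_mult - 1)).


E[dmg] = base * (1 + crit_chance * (crit_mult - 1))
cc as decimal = 5/100 = 0.05
cm - 1 = 2.0 - 1 = 1.0
Bonus factor = 0.05 * 1.0 = 0.05
Total multiplier = 1 + 0.05 = 1.05
Expected damage = 400 * 1.05 = 420.00

420.00 damage


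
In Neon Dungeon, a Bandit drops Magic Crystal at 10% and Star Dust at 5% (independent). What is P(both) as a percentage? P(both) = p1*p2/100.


For independent events, P(both) = P(A) * P(B)
= 10% * 5%
= 50 / 100 %
= 0.5%

0.5%


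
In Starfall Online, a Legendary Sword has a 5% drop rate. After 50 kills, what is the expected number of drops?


Expected drops = kills * (drop_rate / 100)
= 50 * (5 / 100)
= 50 * 0.05
= 2.5

2.5 drops


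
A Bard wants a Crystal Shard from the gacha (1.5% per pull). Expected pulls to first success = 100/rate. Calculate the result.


Expected pulls for a geometric distribution = 1/p = 100 / rate%
= 100 / 1.5
= 66.67

66.67 pulls


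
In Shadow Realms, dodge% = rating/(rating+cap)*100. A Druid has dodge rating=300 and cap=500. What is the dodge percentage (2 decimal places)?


dodge% = 300 / (300 + 500) * 100
= 300 / 800 * 100
= 0.375 * 100
= 37.50%

37.50%


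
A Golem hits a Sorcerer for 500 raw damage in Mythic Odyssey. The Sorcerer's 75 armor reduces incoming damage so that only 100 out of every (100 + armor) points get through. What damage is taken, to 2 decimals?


actual = 500 * 100 / (100 + 75)
= 500 * 100 / 175
= 50000 / 175
= 285.71

285.71 damage


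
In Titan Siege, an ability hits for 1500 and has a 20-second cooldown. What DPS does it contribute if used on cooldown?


DPS = damage / cooldown
= 1500 / 20
= 75.00

75.00 DPS


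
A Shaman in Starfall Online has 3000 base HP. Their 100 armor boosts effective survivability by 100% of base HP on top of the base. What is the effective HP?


EHP = 3000 * (1 + 100/100)
= 3000 * (1 + 1.0)
= 3000 * 2.0
= 6000.0

6000.0 EHP


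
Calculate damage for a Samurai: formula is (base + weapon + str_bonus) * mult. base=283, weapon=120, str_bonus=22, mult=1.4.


Sum base + weapon + str = 283 + 120 + 22 = 425
Multiply by 1.4:
425 * 1.4 = 595.0

595.0 damage


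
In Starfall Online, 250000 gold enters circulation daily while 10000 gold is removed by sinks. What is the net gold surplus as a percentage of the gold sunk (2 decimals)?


Net gold = 250000 - 10000 = 240000
Inflation rate = net / sunk * 100 = 240000 / 10000 * 100
= 24.0 * 100
= 2400.00%

2400.00%


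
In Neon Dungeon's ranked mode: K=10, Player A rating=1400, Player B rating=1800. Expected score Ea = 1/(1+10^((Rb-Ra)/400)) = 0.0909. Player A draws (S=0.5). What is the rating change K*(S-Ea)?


Elo update: delta = K * (S - Ea), where S = 0.5 (draws)
S - Ea = 0.5 - 0.0909 = 0.4091
Rating change = 10 * 0.4091
= 4.09

4.09 rating points


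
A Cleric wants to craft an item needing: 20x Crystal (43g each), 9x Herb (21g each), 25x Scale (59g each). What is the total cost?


Cost breakdown:
  Crystal: 20 * 43 = 860
  Herb: 9 * 21 = 189
  Scale: 25 * 59 = 1475
Total = 860 + 189 + 1475 = 2524

2524 gold


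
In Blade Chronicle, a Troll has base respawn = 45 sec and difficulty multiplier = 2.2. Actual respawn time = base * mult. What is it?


Respawn time = base * multiplier
= 45 * 2.2
= 99.0 seconds

99.0 seconds


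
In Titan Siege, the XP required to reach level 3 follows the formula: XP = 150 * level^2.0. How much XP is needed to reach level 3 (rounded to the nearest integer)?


XP = 150 * level^2.0
Substitute level = 3:
XP = 150 * 3^2.0
= 150 * 9.0
= 1350

1350 XP


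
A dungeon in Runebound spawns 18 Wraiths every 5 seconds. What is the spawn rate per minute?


Spawns per minute = count * (60 / interval)
= 18 * (60 / 5)
= 18 * 12.0
= 216.0

216.0 per minute


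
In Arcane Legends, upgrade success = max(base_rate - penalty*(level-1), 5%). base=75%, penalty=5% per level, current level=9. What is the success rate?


raw_rate = 75 - 5 * (9 - 1)
= 75 - 5 * 8
= 75 - 40
= 35
Apply floor: max(35, 5) = 35%

35%


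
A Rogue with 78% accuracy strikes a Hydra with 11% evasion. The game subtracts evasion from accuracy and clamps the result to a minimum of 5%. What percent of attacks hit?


accuracy - evasion = 78 - 11 = 67
Apply floor: max(67, 5) = 67
Hit chance = 67%

67%


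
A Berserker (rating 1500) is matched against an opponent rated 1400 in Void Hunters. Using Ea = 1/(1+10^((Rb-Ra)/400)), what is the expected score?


Elo expected score: Ea = 1/(1 + 10^((Rb-Ra)/400))
Rb - Ra = 1400 - 1500 = -100
(Rb-Ra)/400 = -100/400 = -0.25
10^-0.25 = 0.562341
Ea = 1/(1 + 0.562341) = 1/1.562341 = 0.6401

0.6401


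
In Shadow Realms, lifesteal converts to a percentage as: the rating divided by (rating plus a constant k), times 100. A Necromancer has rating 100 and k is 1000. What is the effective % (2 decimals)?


effective% = rating / (rating + k) * 100
= 100 / (100 + 1000) * 100
= 100 / 1100 * 100
= 0.090909 * 100
= 9.09%

9.09%


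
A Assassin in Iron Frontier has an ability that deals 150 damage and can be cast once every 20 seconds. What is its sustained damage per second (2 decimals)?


DPS = damage / cooldown
= 150 / 20
= 7.50

7.50 DPS


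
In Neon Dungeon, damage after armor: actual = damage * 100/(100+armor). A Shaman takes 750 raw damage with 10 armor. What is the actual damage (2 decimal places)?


actual = 750 * 100 / (100 + 10)
= 750 * 100 / 110
= 75000 / 110
= 681.82

681.82 damage


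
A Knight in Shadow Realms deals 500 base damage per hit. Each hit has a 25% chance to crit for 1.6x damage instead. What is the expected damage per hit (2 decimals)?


E[dmg] = base * (1 + crit_chance * (crit_mult - 1))
cc as decimal = 25/100 = 0.25
cm - 1 = 1.6 - 1 = 0.6
Bonus factor = 0.25 * 0.6 = 0.15
Total multiplier = 1 + 0.15 = 1.15
Expected damage = 500 * 1.15 = 575.00

575.00 damage


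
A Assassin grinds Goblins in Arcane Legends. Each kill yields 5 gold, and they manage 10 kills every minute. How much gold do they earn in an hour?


Gold per minute = 5 * 10 = 50
Gold per hour = 50 * 60 = 3000

3000 gold/hour


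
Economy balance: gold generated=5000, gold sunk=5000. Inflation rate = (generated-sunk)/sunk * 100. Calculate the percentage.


Net gold = 5000 - 5000 = 0
Inflation rate = net / sunk * 100 = 0 / 5000 * 100
= 0.0 * 100
= 0.00%

0.00%


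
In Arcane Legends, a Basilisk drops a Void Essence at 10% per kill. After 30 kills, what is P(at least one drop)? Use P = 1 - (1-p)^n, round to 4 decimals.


P(at least one) = 1 - P(none) = 1 - (1-p)^n
p = 10/100 = 0.1
1 - p = 0.9
(1 - p)^30 = 0.9^30 = 0.042391
P(at least one) = 1 - 0.042391 = 0.9576

0.9576


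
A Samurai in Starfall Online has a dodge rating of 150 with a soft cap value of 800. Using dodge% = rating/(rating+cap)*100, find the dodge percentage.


dodge% = 150 / (150 + 800) * 100
= 150 / 950 * 100
= 0.157895 * 100
= 15.79%

15.79%


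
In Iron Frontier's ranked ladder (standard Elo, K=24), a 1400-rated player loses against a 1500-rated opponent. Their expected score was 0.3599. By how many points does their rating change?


Elo update: delta = K * (S - Ea), where S = 0 (loses)
S - Ea = 0 - 0.3599 = -0.3599
Rating change = 24 * -0.3599
= -8.64

-8.64 rating points


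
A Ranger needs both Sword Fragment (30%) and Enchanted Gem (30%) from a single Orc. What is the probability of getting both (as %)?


For independent events, P(both) = P(A) * P(B)
= 30% * 30%
= 900 / 100 %
= 9.0%

9.0%


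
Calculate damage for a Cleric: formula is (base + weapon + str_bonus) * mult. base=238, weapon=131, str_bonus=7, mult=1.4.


Sum base + weapon + str = 238 + 131 + 7 = 376
Multiply by 1.4:
376 * 1.4 = 526.4

526.4 damage


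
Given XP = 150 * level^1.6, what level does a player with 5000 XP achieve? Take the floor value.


XP = 150 * level^1.6, so level = (XP / 150)^(1/1.6)
= (5000 / 150)^(1/1.6)
= 33.3333^0.625
= 8.9495
Floor: level = 8

level 8


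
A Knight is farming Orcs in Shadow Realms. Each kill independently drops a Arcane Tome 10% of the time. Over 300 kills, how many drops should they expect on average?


Expected drops = kills * (drop_rate / 100)
= 300 * (10 / 100)
= 300 * 0.1
= 30.0

30.0 drops


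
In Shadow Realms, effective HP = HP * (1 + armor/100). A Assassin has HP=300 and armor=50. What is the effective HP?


EHP = 300 * (1 + 50/100)
= 300 * (1 + 0.5)
= 300 * 1.5
= 450.0

450.0 EHP


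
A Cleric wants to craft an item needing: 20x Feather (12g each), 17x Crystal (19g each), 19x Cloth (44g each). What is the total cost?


Cost breakdown:
  Feather: 20 * 12 = 240
  Crystal: 17 * 19 = 323
  Cloth: 19 * 44 = 836
Total = 240 + 323 + 836 = 1399

1399 gold


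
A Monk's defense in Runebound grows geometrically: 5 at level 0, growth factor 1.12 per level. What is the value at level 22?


value = base * growth^level
= 5 * 1.12^22
= 5 * 12.10031
= 60.50

60.50 defense


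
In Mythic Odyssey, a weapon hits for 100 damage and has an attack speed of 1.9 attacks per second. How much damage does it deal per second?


DPS = damage * attack_speed
= 100 * 1.9
= 190.0

190.0 DPS


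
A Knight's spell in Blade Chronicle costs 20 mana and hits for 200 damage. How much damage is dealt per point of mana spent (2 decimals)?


Efficiency = damage / mana
= 200 / 20
= 10.00

10.00 dmg/mana


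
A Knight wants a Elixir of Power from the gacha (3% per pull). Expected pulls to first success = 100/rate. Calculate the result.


Expected pulls for a geometric distribution = 1/p = 100 / rate%
= 100 / 3
= 33.33

33.33 pulls


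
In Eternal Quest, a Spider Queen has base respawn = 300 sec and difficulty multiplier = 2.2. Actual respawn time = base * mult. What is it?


Respawn time = base * multiplier
= 300 * 2.2
= 660.0 seconds

660.0 seconds


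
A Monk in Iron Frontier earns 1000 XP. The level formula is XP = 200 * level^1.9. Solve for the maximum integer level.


XP = 200 * level^1.9, so level = (XP / 200)^(1/1.9)
= (1000 / 200)^(1/1.9)
= 5.0^0.5263
= 2.3328
Floor: level = 2

level 2


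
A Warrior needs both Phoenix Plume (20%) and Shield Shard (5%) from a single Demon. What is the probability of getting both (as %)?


For independent events, P(both) = P(A) * P(B)
= 20% * 5%
= 100 / 100 %
= 1.0%

1.0%


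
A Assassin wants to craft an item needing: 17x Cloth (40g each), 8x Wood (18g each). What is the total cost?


Cost breakdown:
  Cloth: 17 * 40 = 680
  Wood: 8 * 18 = 144
Total = 680 + 144 = 824

824 gold


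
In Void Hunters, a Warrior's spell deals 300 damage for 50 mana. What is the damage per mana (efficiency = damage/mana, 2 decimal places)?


Efficiency = damage / mana
= 300 / 50
= 6.00

6.00 dmg/mana


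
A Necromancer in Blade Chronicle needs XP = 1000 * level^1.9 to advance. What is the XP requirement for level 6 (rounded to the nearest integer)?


XP = 1000 * level^1.9
Substitute level = 6:
XP = 1000 * 6^1.9
= 1000 * 30.0945
= 30095

30095 XP


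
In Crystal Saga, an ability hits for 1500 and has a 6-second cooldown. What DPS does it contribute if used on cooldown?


DPS = damage / cooldown
= 1500 / 6
= 250.00

250.00 DPS


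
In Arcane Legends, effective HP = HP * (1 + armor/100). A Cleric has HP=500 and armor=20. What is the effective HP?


EHP = 500 * (1 + 20/100)
= 500 * (1 + 0.2)
= 500 * 1.2
= 600.0

600.0 EHP


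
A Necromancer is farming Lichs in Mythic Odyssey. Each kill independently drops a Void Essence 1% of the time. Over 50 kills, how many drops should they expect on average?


Expected drops = kills * (drop_rate / 100)
= 50 * (1 / 100)
= 50 * 0.01
= 0.5

0.5 drops


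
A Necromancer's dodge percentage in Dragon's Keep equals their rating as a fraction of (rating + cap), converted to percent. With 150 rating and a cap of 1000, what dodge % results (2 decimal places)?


dodge% = 150 / (150 + 1000) * 100
= 150 / 1150 * 100
= 0.130435 * 100
= 13.04%

13.04%


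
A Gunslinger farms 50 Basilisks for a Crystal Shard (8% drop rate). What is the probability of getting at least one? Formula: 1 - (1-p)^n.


P(at least one) = 1 - P(none) = 1 - (1-p)^n
p = 8/100 = 0.08
1 - p = 0.92
(1 - p)^50 = 0.92^50 = 0.015466
P(at least one) = 1 - 0.015466 = 0.9845

0.9845


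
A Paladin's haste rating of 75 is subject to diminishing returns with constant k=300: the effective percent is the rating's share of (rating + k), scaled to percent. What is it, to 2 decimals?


effective% = rating / (rating + k) * 100
= 75 / (75 + 300) * 100
= 75 / 375 * 100
= 0.2 * 100
= 20.00%

20.00%


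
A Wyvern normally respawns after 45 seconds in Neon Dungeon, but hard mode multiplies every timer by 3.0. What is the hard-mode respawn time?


Respawn time = base * multiplier
= 45 * 3.0
= 135.0 seconds

135.0 seconds


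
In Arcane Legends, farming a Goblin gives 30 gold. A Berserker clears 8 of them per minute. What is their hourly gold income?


Gold per minute = 30 * 8 = 240
Gold per hour = 240 * 60 = 14400

14400 gold/hour


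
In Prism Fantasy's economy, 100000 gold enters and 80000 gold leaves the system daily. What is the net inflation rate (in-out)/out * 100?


Net gold = 100000 - 80000 = 20000
Inflation rate = net / sunk * 100 = 20000 / 80000 * 100
= 0.25 * 100
= 25.00%

25.00%


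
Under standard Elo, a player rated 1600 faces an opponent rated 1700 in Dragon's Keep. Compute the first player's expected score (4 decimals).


Elo expected score: Ea = 1/(1 + 10^((Rb-Ra)/400))
Rb - Ra = 1700 - 1600 = 100
(Rb-Ra)/400 = 100/400 = 0.25
10^0.25 = 1.778279
Ea = 1/(1 + 1.778279) = 1/2.778279 = 0.3599

0.3599


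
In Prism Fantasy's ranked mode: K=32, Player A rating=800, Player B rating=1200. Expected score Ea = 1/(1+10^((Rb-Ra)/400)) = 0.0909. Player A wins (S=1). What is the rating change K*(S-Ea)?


Elo update: delta = K * (S - Ea), where S = 1 (wins)
S - Ea = 1 - 0.0909 = 0.9091
Rating change = 32 * 0.9091
= 29.09

29.09 rating points


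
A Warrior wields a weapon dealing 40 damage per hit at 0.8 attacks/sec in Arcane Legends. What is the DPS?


DPS = damage * attack_speed
= 40 * 0.8
= 32.0

32.0 DPS


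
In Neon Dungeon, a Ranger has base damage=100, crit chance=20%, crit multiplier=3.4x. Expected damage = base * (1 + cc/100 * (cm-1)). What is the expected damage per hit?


E[dmg] = base * (1 + crit_chance * (crit_mult - 1))
cc as decimal = 20/100 = 0.2
cm - 1 = 3.4 - 1 = 2.4
Bonus factor = 0.2 * 2.4 = 0.48
Total multiplier = 1 + 0.48 = 1.48
Expected damage = 100 * 1.48 = 148.00

148.00 damage


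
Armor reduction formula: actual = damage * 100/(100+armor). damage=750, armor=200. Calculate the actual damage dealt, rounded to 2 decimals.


actual = 750 * 100 / (100 + 200)
= 750 * 100 / 300
= 75000 / 300
= 250.00

250.00 damage


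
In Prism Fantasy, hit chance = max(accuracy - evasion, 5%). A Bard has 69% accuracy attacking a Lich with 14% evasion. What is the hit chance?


accuracy - evasion = 69 - 14 = 55
Apply floor: max(55, 5) = 55
Hit chance = 55%

55%


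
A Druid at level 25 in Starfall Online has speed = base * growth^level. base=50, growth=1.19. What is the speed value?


value = base * growth^level
= 50 * 1.19^25
= 50 * 77.388073
= 3869.40

3869.40 speed


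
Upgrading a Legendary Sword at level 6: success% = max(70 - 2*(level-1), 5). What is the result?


raw_rate = 70 - 2 * (6 - 1)
= 70 - 2 * 5
= 70 - 10
= 60
Apply floor: max(60, 5) = 60%

60%


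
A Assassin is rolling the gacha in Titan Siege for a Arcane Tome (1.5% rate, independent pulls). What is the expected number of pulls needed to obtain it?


Expected pulls for a geometric distribution = 1/p = 100 / rate%
= 100 / 1.5
= 66.67

66.67 pulls


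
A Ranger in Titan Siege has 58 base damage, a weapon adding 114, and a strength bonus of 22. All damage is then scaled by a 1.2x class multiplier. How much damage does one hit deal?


Sum base + weapon + str = 58 + 114 + 22 = 194
Multiply by 1.2:
194 * 1.2 = 232.8

232.8 damage


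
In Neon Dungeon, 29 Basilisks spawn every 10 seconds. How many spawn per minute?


Spawns per minute = count * (60 / interval)
= 29 * (60 / 10)
= 29 * 6.0
= 174.0

174.0 per minute


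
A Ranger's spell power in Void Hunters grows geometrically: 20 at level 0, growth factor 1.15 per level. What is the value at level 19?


value = base * growth^level
= 20 * 1.15^19
= 20 * 14.231772
= 284.64

284.64 spell power


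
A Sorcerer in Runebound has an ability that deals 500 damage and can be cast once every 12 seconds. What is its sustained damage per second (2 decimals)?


DPS = damage / cooldown
= 500 / 12
= 41.67

41.67 DPS
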